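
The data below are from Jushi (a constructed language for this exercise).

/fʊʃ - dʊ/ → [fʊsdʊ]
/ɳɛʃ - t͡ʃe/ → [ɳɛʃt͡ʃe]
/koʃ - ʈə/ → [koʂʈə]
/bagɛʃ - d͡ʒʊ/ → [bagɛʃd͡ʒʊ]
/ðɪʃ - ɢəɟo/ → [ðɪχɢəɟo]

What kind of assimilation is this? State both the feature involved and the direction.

Underlying /ʃ/ is realised as [s] next to /d/; /d/ itself does not change.
The change postalveolar → alveolar matches the place of the following /d/, identifying this as place assimilation.
Manner and voice are unchanged, so the assimilation is partial, not total.
Checking the remaining alternations: /ʃ/ → [ʂ] before /ʈ/ (postalveolar → retroflex, matching retroflex); /ʃ/ → [χ] before /ɢ/ (postalveolar → uvular, matching uvular) — only place changes, and always toward the following segment.
No alternation appears in [ɳɛʃt͡ʃe], [bagɛʃd͡ʒʊ]: there the adjacent consonants already agree in place (/ʃ/ and /t͡ʃ/ are both postalveolar; /ʃ/ and /d͡ʒ/ are both postalveolar), so these forms are consistent with the same rule.
The trigger is the following segment, so the direction is regressive (anticipatory).

regressive place assimilation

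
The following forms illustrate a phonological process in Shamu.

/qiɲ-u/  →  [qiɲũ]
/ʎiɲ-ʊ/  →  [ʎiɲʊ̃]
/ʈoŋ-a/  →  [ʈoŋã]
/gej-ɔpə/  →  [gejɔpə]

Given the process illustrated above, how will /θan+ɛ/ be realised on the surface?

The data show progressive nasality assimilation (vowel nasalisation): /u/ → [ũ] after /ɲ/; /ʊ/ → [ʊ̃] after /ɲ/; /a/ → [ã] after /ŋ/ — a vowel is nasalised by an immediately preceding nasal consonant.
No change occurs in [gejɔpə] because the vowel at the boundary is adjacent to an oral consonant, not a nasal (/ɔ/ next to /j/).
The vowel /ɛ/ is adjacent to the preceding nasal /n/, so it acquires [+nasal] and surfaces as [ɛ̃].

[θanɛ̃]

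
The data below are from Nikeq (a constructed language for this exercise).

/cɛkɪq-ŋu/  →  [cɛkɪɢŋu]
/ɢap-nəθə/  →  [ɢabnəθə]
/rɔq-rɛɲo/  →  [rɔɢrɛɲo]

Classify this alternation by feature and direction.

regressive voicing assimilation

Underlying /q/ is realised as [ɢ] next to /ŋ/; /ŋ/ itself does not change.
The change voiceless → voiced matches the voicing of the following /ŋ/, identifying this as voicing assimilation.
Place and manner are unchanged, so the assimilation is partial, not total.
The other alternating forms pattern the same way: /p/ → [b] before /n/ (voiceless → voiced, matching voiced); /q/ → [ɢ] before /r/ (voiceless → voiced, matching voiced) — only voicing changes, and always toward the following segment.
Since the segment that changes precedes the conditioning segment, the assimilation is regressive.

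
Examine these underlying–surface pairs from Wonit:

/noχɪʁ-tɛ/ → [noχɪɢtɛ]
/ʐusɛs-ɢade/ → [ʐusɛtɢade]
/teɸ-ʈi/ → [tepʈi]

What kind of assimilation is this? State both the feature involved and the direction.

regressive manner assimilation

The segment that alternates is /ʁ/, which surfaces as [ɢ] when adjacent to /t/.
/ʁ/ is a fricative while /t/ is a stop; the output [ɢ] is a stop, matching the trigger — so the feature that spreads is manner.
Place and voice are unchanged, so the assimilation is partial, not total.
The same holds elsewhere in the data: /s/ → [t] before /ɢ/ (fricative → stop, matching a stop); /ɸ/ → [p] before /ʈ/ (fricative → stop, matching a stop) — only manner changes, and always toward the following segment.
The trigger is the following segment, so the direction is regressive (anticipatory).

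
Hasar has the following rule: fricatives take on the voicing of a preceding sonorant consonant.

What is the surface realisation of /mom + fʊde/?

The rule targets /f/ (voiceless labiodental fricative), which sits after the trigger /m/ (voiced).
Changing only its voicing to voiced gives [v] — the voiced labiodental fricative.

[momvʊde]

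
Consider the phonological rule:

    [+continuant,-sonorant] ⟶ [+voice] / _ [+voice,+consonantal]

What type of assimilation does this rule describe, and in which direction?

regressive voicing assimilation

The target ([+continuant,-sonorant], fricatives) acquires [+voice] next to a voiced consonant ([+voice,+consonantal]) — it takes on the voicing of its neighbour, so the feature that spreads is voicing.
Since the environment is written after the underscore, the trigger follows the target; the direction is regressive.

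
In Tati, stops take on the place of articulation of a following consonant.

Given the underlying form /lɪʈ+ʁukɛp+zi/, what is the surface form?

[lɪqʁukɛtzi]

The rule targets /ʈ/ (voiceless retroflex stop), which sits before the trigger /ʁ/ (uvular).
Changing only its place to uvular gives [q] — the voiceless uvular stop.
The same rule applies at the second boundary: /p/ → [t] next to /z/.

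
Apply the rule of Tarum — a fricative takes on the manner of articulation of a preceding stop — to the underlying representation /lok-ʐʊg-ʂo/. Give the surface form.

The rule targets /ʐ/ (voiced retroflex fricative), which sits after the trigger /k/ (stop).
Changing only its manner to stop gives [ɖ] — the voiced retroflex stop.
At the second juncture, /ʂ/ likewise becomes [ʈ] adjacent to /g/.

[lokɖʊgʈo]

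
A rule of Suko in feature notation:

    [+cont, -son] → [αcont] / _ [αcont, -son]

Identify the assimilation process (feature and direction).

The rule copies [cont] (continuancy) from the environment onto the target fricatives; since [±cont] encodes the stop/fricative manner contrast, the assimilating dimension is manner.
Since the environment is written after the underscore, the trigger follows the target; the direction is regressive.

regressive manner assimilation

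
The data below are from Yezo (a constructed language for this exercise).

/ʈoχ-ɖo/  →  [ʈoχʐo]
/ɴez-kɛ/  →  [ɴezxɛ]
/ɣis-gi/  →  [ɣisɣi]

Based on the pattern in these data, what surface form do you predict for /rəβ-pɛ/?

The data show progressive manner assimilation: /ɖ/ → [ʐ] after /χ/; /k/ → [x] after /z/; /g/ → [ɣ] after /s/. In each pair only manner changes, matching the preceding consonant, while place and voice stay constant.
The rule targets /p/ (voiceless bilabial stop), which sits after the trigger /β/ (fricative).
The voiceless bilabial fricative is [ɸ], so /p/ → [ɸ].

[rəβɸɛ]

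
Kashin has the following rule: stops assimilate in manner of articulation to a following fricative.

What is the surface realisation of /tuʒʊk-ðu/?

[tuʒʊxðu]

/k/ is a voiceless velar stop. The following trigger /ð/ is a fricative, so /k/ must become a fricative as well.
Changing only its manner to fricative gives [x] — the voiceless velar fricative.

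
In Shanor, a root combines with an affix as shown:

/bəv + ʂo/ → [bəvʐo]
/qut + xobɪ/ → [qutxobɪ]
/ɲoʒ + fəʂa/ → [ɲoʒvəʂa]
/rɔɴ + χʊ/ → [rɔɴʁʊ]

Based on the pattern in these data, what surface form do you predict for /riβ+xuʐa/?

[riβɣuʐa]

The data show progressive voicing assimilation: /ʂ/ → [ʐ] after /v/; /f/ → [v] after /ʒ/; /χ/ → [ʁ] after /ɴ/. In each pair only voicing changes, matching the preceding consonant, while place and manner stay constant.
No alternation appears in [qutxobɪ]: there the adjacent consonants already agree in voicing (/x/ and /t/ are both voiceless), so this form is consistent with the same rule.
/x/ is a voiceless velar fricative. The preceding trigger /β/ is voiced, so /x/ must become voiced as well.
The voiced velar fricative is [ɣ], so /x/ → [ɣ].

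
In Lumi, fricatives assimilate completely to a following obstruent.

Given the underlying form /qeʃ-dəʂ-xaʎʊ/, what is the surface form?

/ʃ/ is the segment targeted by the rule; it sits immediately before /d/, so it assimilates completely and surfaces as [d].
The same rule applies at the second boundary: /ʂ/ → [x] next to /x/.

[qeddəxxaʎʊ]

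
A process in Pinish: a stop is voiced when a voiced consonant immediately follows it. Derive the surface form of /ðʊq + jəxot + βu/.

/q/ is a voiceless uvular stop. The following trigger /j/ is voiced, so /q/ must become voiced as well.
Changing only its voicing to voiced gives [ɢ] — the voiced uvular stop.
The same rule applies at the second boundary: /t/ → [d] next to /β/.

[ðʊɢjəxodβu]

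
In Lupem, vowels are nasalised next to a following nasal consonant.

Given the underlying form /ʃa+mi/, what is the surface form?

[ʃãmi]

The vowel /a/ is adjacent to the following nasal /m/, so it acquires [+nasal] and surfaces as [ã].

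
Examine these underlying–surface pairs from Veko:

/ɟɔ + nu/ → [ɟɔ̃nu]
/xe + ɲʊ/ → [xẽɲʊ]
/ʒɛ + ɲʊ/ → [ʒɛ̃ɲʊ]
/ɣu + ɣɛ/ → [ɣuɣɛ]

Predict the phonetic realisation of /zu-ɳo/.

The data show regressive nasality assimilation (vowel nasalisation): /ɔ/ → [ɔ̃] before /n/; /e/ → [ẽ] before /ɲ/; /ɛ/ → [ɛ̃] before /ɲ/ — a vowel is nasalised by an immediately following nasal consonant.
No change occurs in [ɣuɣɛ] because the vowel at the boundary is adjacent to an oral consonant, not a nasal (/u/ next to /ɣ/).
/u/ sits next to the nasal /ɳ/ and is therefore nasalised to [ũ].

[zũɳo]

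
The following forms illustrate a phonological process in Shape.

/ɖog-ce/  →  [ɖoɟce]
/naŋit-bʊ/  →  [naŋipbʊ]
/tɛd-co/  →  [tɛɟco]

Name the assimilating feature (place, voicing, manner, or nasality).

Comparing underlying and surface forms, /g/ → [ɟ] is the alternation; the neighbouring /c/ is constant.
The change velar → palatal matches the place of the following /c/, identifying this as place assimilation.
Checking the remaining alternations: /t/ → [p] before /b/ (alveolar → bilabial, matching bilabial); /d/ → [ɟ] before /c/ (alveolar → palatal, matching palatal) — only place changes, and always toward the following segment.

place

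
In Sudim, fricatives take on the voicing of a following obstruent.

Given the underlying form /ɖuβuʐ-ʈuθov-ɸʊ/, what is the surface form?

[ɖuβuʂʈuθofɸʊ]

The rule targets /ʐ/ (voiced retroflex fricative), which sits before the trigger /ʈ/ (voiceless).
The voiceless retroflex fricative is [ʂ], so /ʐ/ → [ʂ].
At the second juncture, /v/ likewise becomes [f] adjacent to /ɸ/.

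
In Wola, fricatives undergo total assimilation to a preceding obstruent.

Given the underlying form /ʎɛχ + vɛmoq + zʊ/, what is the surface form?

[ʎɛχχɛmoqqʊ]

/v/ is the segment targeted by the rule; it sits immediately after /χ/, so it assimilates completely and surfaces as [χ].
At the second juncture, /z/ likewise becomes [q] adjacent to /q/.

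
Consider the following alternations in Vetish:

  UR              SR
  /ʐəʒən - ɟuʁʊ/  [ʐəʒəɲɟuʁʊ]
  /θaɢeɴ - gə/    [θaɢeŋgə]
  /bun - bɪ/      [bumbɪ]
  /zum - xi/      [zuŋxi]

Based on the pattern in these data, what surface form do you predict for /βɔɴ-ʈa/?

[βɔɳʈa]

The data show regressive place assimilation: /n/ → [ɲ] before /ɟ/; /ɴ/ → [ŋ] before /g/; /n/ → [m] before /b/; /m/ → [ŋ] before /x/. In each pair only place changes, matching the following consonant, while manner and voice stay constant.
The rule targets /ɴ/ (voiced uvular nasal), which sits before the trigger /ʈ/ (retroflex).
The voiced retroflex nasal is [ɳ], so /ɴ/ → [ɳ].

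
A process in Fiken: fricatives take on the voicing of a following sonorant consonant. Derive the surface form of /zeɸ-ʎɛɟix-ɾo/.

/ɸ/ is a voiceless bilabial fricative. The following trigger /ʎ/ is voiced, so /ɸ/ must become voiced as well.
Changing only its voicing to voiced gives [β] — the voiced bilabial fricative.
At the second juncture, /x/ likewise becomes [ɣ] adjacent to /ɾ/.

[zeβʎɛɟiɣɾo]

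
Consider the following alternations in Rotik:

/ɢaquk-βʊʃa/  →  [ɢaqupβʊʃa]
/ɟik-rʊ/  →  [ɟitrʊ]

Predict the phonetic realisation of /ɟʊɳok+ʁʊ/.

[ɟʊɳoqʁʊ]

The data show regressive place assimilation: /k/ → [p] before /β/; /k/ → [t] before /r/. In each pair only place changes, matching the following consonant, while manner and voice stay constant.
The rule targets /k/ (voiceless velar stop), which sits before the trigger /ʁ/ (uvular).
The voiceless uvular stop is [q], so /k/ → [q].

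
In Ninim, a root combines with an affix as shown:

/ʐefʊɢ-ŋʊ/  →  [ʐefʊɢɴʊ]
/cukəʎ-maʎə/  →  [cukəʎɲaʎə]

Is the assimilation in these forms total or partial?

Underlying /ŋ/ is realised as [ɴ] next to /ɢ/; /ɢ/ itself does not change.
The change velar → uvular matches the place of the preceding /ɢ/, identifying this as place assimilation.
Manner and voice are unchanged, so the assimilation is partial, not total.
The same holds elsewhere in the data: /m/ → [ɲ] after /ʎ/ (bilabial → palatal, matching palatal) — only place changes, and always toward the preceding segment.

partial assimilation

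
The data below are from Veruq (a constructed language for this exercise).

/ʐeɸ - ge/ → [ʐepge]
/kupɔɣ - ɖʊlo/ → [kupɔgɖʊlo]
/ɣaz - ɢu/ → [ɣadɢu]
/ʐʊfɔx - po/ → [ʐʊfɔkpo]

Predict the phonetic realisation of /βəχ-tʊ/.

[βəqtʊ]

The data show regressive manner assimilation: /ɸ/ → [p] before /g/; /ɣ/ → [g] before /ɖ/; /z/ → [d] before /ɢ/; /x/ → [k] before /p/. In each pair only manner changes, matching the following consonant, while place and voice stay constant.
The rule targets /χ/ (voiceless uvular fricative), which sits before the trigger /t/ (stop).
The voiceless uvular stop is [q], so /χ/ → [q].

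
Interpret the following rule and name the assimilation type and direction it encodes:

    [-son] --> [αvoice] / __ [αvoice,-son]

The rule copies [voice] from the environment onto the target, so the assimilating feature is voicing.
The conditioning segment sits to the right of the focus bar, meaning the trigger follows the segment that changes — regressive assimilation.

regressive voicing assimilation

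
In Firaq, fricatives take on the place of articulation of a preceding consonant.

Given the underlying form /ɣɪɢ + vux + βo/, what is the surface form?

The rule targets /v/ (voiced labiodental fricative), which sits after the trigger /ɢ/ (uvular).
A voiced uvular fricative is [ʁ], so the surface segment is [ʁ].
At the second juncture, /β/ likewise becomes [ɣ] adjacent to /x/.

[ɣɪɢʁuxɣo]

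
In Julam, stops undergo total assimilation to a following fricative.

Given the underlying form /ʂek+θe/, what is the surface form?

/k/ is the segment targeted by the rule; it sits immediately before /θ/, so it assimilates completely and surfaces as [θ].

[ʂeθθe]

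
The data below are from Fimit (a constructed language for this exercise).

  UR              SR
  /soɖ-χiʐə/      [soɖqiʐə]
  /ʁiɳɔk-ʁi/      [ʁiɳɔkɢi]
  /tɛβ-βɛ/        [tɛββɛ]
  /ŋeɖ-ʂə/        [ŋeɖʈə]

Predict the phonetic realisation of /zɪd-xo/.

[zɪdko]

The data show progressive manner assimilation: /χ/ → [q] after /ɖ/; /ʁ/ → [ɢ] after /k/; /ʂ/ → [ʈ] after /ɖ/. In each pair only manner changes, matching the preceding consonant, while place and voice stay constant.
No alternation appears in [tɛββɛ]: there the adjacent consonants already agree in manner (/β/ and /β/ are both fricatives), so this form is consistent with the same rule.
The rule targets /x/ (voiceless velar fricative), which sits after the trigger /d/ (stop).
The voiceless velar stop is [k], so /x/ → [k].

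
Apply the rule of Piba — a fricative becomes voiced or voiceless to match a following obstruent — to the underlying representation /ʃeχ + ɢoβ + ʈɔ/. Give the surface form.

[ʃeʁɢoɸʈɔ]

/χ/ is a voiceless uvular fricative. The following trigger /ɢ/ is voiced, so /χ/ must become voiced as well.
The voiced uvular fricative is [ʁ], so /χ/ → [ʁ].
At the second juncture, /β/ likewise becomes [ɸ] adjacent to /ʈ/.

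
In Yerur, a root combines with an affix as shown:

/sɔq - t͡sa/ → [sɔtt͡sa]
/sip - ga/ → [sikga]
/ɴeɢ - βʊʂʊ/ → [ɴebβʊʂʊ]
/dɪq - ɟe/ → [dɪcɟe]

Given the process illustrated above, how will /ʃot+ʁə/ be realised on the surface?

The data show regressive place assimilation: /q/ → [t] before /t͡s/; /p/ → [k] before /g/; /ɢ/ → [b] before /β/; /q/ → [c] before /ɟ/. In each pair only place changes, matching the following consonant, while manner and voice stay constant.
/t/ is a voiceless alveolar stop. The following trigger /ʁ/ is uvular, so /t/ must become uvular as well.
Changing only its place to uvular gives [q] — the voiceless uvular stop.

[ʃoqʁə]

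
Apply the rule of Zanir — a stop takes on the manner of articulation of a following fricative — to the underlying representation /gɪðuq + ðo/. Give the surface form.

/q/ is a voiceless uvular stop. The following trigger /ð/ is a fricative, so /q/ must become a fricative as well.
Changing only its manner to fricative gives [χ] — the voiceless uvular fricative.

[gɪðuχðo]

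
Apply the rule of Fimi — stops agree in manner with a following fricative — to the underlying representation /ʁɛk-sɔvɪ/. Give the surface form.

[ʁɛxsɔvɪ]

The rule targets /k/ (voiceless velar stop), which sits before the trigger /s/ (fricative).
Changing only its manner to fricative gives [x] — the voiceless velar fricative.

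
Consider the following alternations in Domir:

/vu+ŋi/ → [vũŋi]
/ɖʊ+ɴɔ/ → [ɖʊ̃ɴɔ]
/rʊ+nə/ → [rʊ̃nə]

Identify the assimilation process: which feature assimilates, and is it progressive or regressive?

The vowel /u/ surfaces as nasalised [ũ] next to the following nasal /ŋ/ — it has acquired the [+nasal] feature of its neighbour.
Likewise in the remaining data: /ʊ/ → [ʊ̃] before /ɴ/; /ʊ/ → [ʊ̃] before /n/ — each time a vowel is nasalised next to a following nasal.
Because the conditioning nasal is to the right of the vowel that changes, the process is regressive (anticipatory).

regressive nasality assimilation (vowel nasalisation)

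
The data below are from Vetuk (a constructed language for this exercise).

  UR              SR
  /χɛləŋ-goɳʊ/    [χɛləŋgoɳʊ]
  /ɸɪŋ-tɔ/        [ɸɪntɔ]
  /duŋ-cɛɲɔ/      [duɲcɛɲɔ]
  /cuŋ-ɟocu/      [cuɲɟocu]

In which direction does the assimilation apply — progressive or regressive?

regressive

Underlying /ŋ/ is realised as [n] next to /t/; /t/ itself does not change.
The change velar → alveolar matches the place of the following /t/, identifying this as place assimilation.
The other alternating forms pattern the same way: /ŋ/ → [ɲ] before /c/ (velar → palatal, matching palatal); /ŋ/ → [ɲ] before /ɟ/ (velar → palatal, matching palatal) — only place changes, and always toward the following segment.
No alternation appears in [χɛləŋgoɳʊ]: there the adjacent consonants already agree in place (/ŋ/ and /g/ are both velar), so this form is consistent with the same rule.
The trigger is the following segment, so the direction is regressive (anticipatory).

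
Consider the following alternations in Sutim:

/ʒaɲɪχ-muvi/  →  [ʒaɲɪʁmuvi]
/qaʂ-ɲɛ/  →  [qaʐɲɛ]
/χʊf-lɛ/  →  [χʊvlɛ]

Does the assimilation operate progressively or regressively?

Comparing underlying and surface forms, /χ/ → [ʁ] is the alternation; the neighbouring /m/ is constant.
The change voiceless → voiced matches the voicing of the following /m/, identifying this as voicing assimilation.
The other alternating forms pattern the same way: /ʂ/ → [ʐ] before /ɲ/ (voiceless → voiced, matching voiced); /f/ → [v] before /l/ (voiceless → voiced, matching voiced) — only voicing changes, and always toward the following segment.
Since the segment that changes precedes the conditioning segment, the assimilation is regressive.

regressive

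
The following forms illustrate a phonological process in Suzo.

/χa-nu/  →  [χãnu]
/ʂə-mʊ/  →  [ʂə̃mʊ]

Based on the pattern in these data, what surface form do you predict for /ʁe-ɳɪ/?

[ʁẽɳɪ]

The data show regressive nasality assimilation (vowel nasalisation): /a/ → [ã] before /n/; /ə/ → [ə̃] before /m/ — a vowel is nasalised by an immediately following nasal consonant.
/e/ sits next to the nasal /ɳ/ and is therefore nasalised to [ẽ].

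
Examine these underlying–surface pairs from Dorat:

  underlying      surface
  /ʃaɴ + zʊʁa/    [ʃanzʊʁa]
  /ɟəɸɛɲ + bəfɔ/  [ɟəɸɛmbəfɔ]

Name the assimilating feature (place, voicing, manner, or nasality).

Comparing underlying and surface forms, /ɴ/ → [n] is the alternation; the neighbouring /z/ is constant.
/ɴ/ is uvular while /z/ is alveolar; the output [n] is alveolar, matching the trigger — so the feature that spreads is place.
The same holds elsewhere in the data: /ɲ/ → [m] before /b/ (palatal → bilabial, matching bilabial) — only place changes, and always toward the following segment.

place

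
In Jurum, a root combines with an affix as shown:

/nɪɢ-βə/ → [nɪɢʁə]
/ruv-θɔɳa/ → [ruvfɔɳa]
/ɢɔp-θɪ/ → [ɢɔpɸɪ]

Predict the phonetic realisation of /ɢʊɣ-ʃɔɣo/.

The data show progressive place assimilation: /β/ → [ʁ] after /ɢ/; /θ/ → [f] after /v/; /θ/ → [ɸ] after /p/. In each pair only place changes, matching the preceding consonant, while manner and voice stay constant.
/ʃ/ is a voiceless postalveolar fricative. The preceding trigger /ɣ/ is velar, so /ʃ/ must become velar as well.
A voiceless velar fricative is [x], so the surface segment is [x].

[ɢʊɣxɔɣo]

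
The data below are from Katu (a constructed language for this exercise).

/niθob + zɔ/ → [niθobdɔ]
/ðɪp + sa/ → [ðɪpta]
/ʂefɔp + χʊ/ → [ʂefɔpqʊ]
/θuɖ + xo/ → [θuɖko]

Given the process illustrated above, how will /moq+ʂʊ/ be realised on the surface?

The data show progressive manner assimilation: /z/ → [d] after /b/; /s/ → [t] after /p/; /χ/ → [q] after /p/; /x/ → [k] after /ɖ/. In each pair only manner changes, matching the preceding consonant, while place and voice stay constant.
/ʂ/ is a voiceless retroflex fricative. The preceding trigger /q/ is a stop, so /ʂ/ must become a stop as well.
Changing only its manner to stop gives [ʈ] — the voiceless retroflex stop.

[moqʈʊ]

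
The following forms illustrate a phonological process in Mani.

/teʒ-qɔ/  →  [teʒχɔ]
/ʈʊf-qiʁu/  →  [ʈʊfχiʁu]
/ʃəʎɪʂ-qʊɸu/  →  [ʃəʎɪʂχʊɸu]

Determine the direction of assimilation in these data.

Underlying /q/ is realised as [χ] next to /ʒ/; /ʒ/ itself does not change.
/q/ is a stop while /ʒ/ is a fricative; the output [χ] is a fricative, matching the trigger — so the feature that spreads is manner.
Checking the remaining alternations: /q/ → [χ] after /f/ (stop → fricative, matching a fricative); /q/ → [χ] after /ʂ/ (stop → fricative, matching a fricative) — only manner changes, and always toward the preceding segment.
Since the segment that changes follows the conditioning segment, the assimilation is progressive.

progressive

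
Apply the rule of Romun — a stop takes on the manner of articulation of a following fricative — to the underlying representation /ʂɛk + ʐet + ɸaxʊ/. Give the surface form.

[ʂɛxʐesɸaxʊ]

/k/ is a voiceless velar stop. The following trigger /ʐ/ is a fricative, so /k/ must become a fricative as well.
Changing only its manner to fricative gives [x] — the voiceless velar fricative.
The same rule applies at the second boundary: /t/ → [s] next to /ɸ/.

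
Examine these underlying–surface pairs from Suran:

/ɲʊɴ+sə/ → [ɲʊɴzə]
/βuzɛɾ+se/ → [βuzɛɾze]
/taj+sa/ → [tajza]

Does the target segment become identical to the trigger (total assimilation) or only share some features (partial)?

Comparing underlying and surface forms, /s/ → [z] is the alternation; the neighbouring /ɴ/ is constant.
/s/ is voiceless while /ɴ/ is voiced; the output [z] is voiced, matching the trigger — so the feature that spreads is voicing.
Place and manner are unchanged, so the assimilation is partial, not total.
The other alternating forms pattern the same way: /s/ → [z] after /ɾ/ (voiceless → voiced, matching voiced); /s/ → [z] after /j/ (voiceless → voiced, matching voiced) — only voicing changes, and always toward the preceding segment.

partial assimilation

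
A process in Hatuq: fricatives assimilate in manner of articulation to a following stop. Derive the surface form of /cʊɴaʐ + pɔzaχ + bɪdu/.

[cʊɴaɖpɔzaqbɪdu]

/ʐ/ is a voiced retroflex fricative. The following trigger /p/ is a stop, so /ʐ/ must become a stop as well.
A voiced retroflex stop is [ɖ], so the surface segment is [ɖ].
At the second juncture, /χ/ likewise becomes [q] adjacent to /b/.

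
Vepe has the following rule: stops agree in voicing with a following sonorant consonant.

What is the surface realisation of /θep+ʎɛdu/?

[θebʎɛdu]

/p/ is a voiceless bilabial stop. The following trigger /ʎ/ is voiced, so /p/ must become voiced as well.
A voiced bilabial stop is [b], so the surface segment is [b].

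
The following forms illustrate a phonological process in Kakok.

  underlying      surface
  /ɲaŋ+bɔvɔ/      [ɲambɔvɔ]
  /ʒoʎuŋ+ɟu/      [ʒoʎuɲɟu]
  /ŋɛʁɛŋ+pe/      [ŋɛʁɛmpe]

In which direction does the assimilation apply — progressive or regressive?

The segment that alternates is /ŋ/, which surfaces as [m] when adjacent to /b/.
/ŋ/ is velar while /b/ is bilabial; the output [m] is bilabial, matching the trigger — so the feature that spreads is place.
Checking the remaining alternations: /ŋ/ → [ɲ] before /ɟ/ (velar → palatal, matching palatal); /ŋ/ → [m] before /p/ (velar → bilabial, matching bilabial) — only place changes, and always toward the following segment.
The trigger is the following segment, so the direction is regressive (anticipatory).

regressive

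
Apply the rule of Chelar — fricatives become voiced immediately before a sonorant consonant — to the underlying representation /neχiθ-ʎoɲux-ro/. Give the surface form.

/θ/ is a voiceless dental fricative. The following trigger /ʎ/ is voiced, so /θ/ must become voiced as well.
A voiced dental fricative is [ð], so the surface segment is [ð].
The same rule applies at the second boundary: /x/ → [ɣ] next to /r/.

[neχiðʎoɲuɣro]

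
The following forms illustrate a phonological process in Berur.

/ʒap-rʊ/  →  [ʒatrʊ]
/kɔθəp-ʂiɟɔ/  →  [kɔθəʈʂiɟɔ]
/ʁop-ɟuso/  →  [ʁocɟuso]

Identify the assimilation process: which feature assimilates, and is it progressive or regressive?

regressive place assimilation

The segment that alternates is /p/, which surfaces as [t] when adjacent to /r/.
/p/ is bilabial while /r/ is alveolar; the output [t] is alveolar, matching the trigger — so the feature that spreads is place.
Manner and voice are unchanged, so the assimilation is partial, not total.
Checking the remaining alternations: /p/ → [ʈ] before /ʂ/ (bilabial → retroflex, matching retroflex); /p/ → [c] before /ɟ/ (bilabial → palatal, matching palatal) — only place changes, and always toward the following segment.
The trigger is the following segment, so the direction is regressive (anticipatory).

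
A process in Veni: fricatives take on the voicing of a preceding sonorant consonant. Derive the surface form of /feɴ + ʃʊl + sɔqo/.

/ʃ/ is a voiceless postalveolar fricative. The preceding trigger /ɴ/ is voiced, so /ʃ/ must become voiced as well.
The voiced postalveolar fricative is [ʒ], so /ʃ/ → [ʒ].
The same rule applies at the second boundary: /s/ → [z] next to /l/.

[feɴʒʊlzɔqo]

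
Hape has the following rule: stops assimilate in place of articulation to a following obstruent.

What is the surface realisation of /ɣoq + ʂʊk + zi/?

The rule targets /q/ (voiceless uvular stop), which sits before the trigger /ʂ/ (retroflex).
A voiceless retroflex stop is [ʈ], so the surface segment is [ʈ].
The same rule applies at the second boundary: /k/ → [t] next to /z/.

[ɣoʈʂʊtzi]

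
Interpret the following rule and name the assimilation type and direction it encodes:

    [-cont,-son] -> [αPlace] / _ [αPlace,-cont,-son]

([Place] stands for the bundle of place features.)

The rule copies the place features (abbreviated [Place]) from the environment onto the target, so the assimilating feature is place.
The conditioning segment sits to the right of the focus bar, meaning the trigger follows the segment that changes — regressive assimilation.

regressive place assimilation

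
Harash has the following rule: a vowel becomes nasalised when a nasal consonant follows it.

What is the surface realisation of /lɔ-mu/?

[lɔ̃mu]

The vowel /ɔ/ is adjacent to the following nasal /m/, so it acquires [+nasal] and surfaces as [ɔ̃].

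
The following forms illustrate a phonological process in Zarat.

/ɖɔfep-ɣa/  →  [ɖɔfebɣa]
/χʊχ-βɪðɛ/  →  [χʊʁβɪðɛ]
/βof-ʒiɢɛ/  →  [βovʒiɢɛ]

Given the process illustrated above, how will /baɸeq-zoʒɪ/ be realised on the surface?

The data show regressive voicing assimilation: /p/ → [b] before /ɣ/; /χ/ → [ʁ] before /β/; /f/ → [v] before /ʒ/. In each pair only voicing changes, matching the following consonant, while place and manner stay constant.
The rule targets /q/ (voiceless uvular stop), which sits before the trigger /z/ (voiced).
A voiced uvular stop is [ɢ], so the surface segment is [ɢ].

[baɸeɢzoʒɪ]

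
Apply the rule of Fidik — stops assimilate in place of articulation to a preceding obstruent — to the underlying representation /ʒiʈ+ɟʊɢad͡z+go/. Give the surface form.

[ʒiʈɖʊɢad͡zdo]

The rule targets /ɟ/ (voiced palatal stop), which sits after the trigger /ʈ/ (retroflex).
Changing only its place to retroflex gives [ɖ] — the voiced retroflex stop.
The same rule applies at the second boundary: /g/ → [d] next to /d͡z/.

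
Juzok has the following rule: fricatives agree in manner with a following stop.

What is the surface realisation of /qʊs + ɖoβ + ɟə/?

[qʊtɖobɟə]

The rule targets /s/ (voiceless alveolar fricative), which sits before the trigger /ɖ/ (stop).
Changing only its manner to stop gives [t] — the voiceless alveolar stop.
The same rule applies at the second boundary: /β/ → [b] next to /ɟ/.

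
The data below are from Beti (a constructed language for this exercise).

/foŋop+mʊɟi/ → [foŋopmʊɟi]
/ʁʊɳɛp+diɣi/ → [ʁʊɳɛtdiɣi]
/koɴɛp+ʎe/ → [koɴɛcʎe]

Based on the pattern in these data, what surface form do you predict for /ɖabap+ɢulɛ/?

[ɖabaqɢulɛ]

The data show regressive place assimilation: /p/ → [t] before /d/; /p/ → [c] before /ʎ/. In each pair only place changes, matching the following consonant, while manner and voice stay constant.
No alternation appears in [foŋopmʊɟi]: there the adjacent consonants already agree in place (/p/ and /m/ are both bilabial), so this form is consistent with the same rule.
/p/ is a voiceless bilabial stop. The following trigger /ɢ/ is uvular, so /p/ must become uvular as well.
A voiceless uvular stop is [q], so the surface segment is [q].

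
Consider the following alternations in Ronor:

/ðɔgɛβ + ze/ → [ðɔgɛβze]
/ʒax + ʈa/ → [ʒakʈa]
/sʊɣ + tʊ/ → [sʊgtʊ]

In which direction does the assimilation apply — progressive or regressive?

regressive

Underlying /x/ is realised as [k] next to /ʈ/; /ʈ/ itself does not change.
The change fricative → stop matches the manner of the following /ʈ/, identifying this as manner assimilation.
The same holds elsewhere in the data: /ɣ/ → [g] before /t/ (fricative → stop, matching a stop) — only manner changes, and always toward the following segment.
Nothing changes in [ðɔgɛβze]: there the adjacent consonants already agree in manner (/β/ and /z/ are both fricatives), so this form is consistent with the same rule.
The trigger is the following segment, so the direction is regressive (anticipatory).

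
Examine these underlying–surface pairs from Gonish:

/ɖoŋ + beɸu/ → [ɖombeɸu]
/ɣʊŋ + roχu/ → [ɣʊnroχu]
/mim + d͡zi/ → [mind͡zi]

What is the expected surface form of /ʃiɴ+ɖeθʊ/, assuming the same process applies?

The data show regressive place assimilation: /ŋ/ → [m] before /b/; /ŋ/ → [n] before /r/; /m/ → [n] before /d͡z/. In each pair only place changes, matching the following consonant, while manner and voice stay constant.
The rule targets /ɴ/ (voiced uvular nasal), which sits before the trigger /ɖ/ (retroflex).
The voiced retroflex nasal is [ɳ], so /ɴ/ → [ɳ].

[ʃiɳɖeθʊ]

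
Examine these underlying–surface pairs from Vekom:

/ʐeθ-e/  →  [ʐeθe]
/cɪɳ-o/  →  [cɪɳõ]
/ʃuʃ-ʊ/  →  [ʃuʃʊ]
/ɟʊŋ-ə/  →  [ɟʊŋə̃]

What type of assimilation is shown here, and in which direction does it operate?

The vowel /o/ surfaces as nasalised [õ] next to the preceding nasal /ɳ/ — it has acquired the [+nasal] feature of its neighbour.
Likewise in the remaining data: /ə/ → [ə̃] after /ŋ/ — each time a vowel is nasalised next to a preceding nasal.
No change occurs in [ʐeθe], [ʃuʃʊ] because the vowel at the boundary is adjacent to an oral consonant, not a nasal (/e/ next to /θ/; /ʊ/ next to /ʃ/).
Because the conditioning nasal is to the left of the vowel that changes, the process is progressive (perseverative).

progressive nasality assimilation (vowel nasalisation)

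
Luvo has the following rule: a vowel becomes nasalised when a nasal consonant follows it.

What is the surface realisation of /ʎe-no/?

[ʎẽno]

The vowel /e/ is adjacent to the following nasal /n/, so it acquires [+nasal] and surfaces as [ẽ].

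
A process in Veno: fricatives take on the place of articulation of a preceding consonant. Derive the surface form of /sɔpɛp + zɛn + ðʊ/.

/z/ is a voiced alveolar fricative. The preceding trigger /p/ is bilabial, so /z/ must become bilabial as well.
The voiced bilabial fricative is [β], so /z/ → [β].
At the second juncture, /ð/ likewise becomes [z] adjacent to /n/.

[sɔpɛpβɛnzʊ]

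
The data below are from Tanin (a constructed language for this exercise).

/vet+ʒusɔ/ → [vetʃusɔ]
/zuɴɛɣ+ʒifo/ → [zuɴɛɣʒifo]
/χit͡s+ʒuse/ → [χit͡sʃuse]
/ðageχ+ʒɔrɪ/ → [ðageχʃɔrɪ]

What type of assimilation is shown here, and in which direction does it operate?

Underlying /ʒ/ is realised as [ʃ] next to /t/; /t/ itself does not change.
/ʒ/ is voiced while /t/ is voiceless; the output [ʃ] is voiceless, matching the trigger — so the feature that spreads is voicing.
Place and manner are unchanged, so the assimilation is partial, not total.
The other alternating forms pattern the same way: /ʒ/ → [ʃ] after /t͡s/ (voiced → voiceless, matching voiceless); /ʒ/ → [ʃ] after /χ/ (voiced → voiceless, matching voiceless) — only voicing changes, and always toward the preceding segment.
Nothing changes in [zuɴɛɣʒifo]: there the adjacent consonants already agree in voicing (/ʒ/ and /ɣ/ are both voiced), so this form is consistent with the same rule.
Since the segment that changes follows the conditioning segment, the assimilation is progressive.

progressive voicing assimilation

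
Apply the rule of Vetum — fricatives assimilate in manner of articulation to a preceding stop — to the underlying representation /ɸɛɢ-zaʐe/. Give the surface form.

[ɸɛɢdaʐe]

The rule targets /z/ (voiced alveolar fricative), which sits after the trigger /ɢ/ (stop).
A voiced alveolar stop is [d], so the surface segment is [d].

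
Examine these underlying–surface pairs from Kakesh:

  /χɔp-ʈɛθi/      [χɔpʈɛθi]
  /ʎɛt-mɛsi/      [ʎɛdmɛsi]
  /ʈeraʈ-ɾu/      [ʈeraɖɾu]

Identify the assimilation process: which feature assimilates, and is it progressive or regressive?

regressive voicing assimilation

Comparing underlying and surface forms, /t/ → [d] is the alternation; the neighbouring /m/ is constant.
/t/ is voiceless while /m/ is voiced; the output [d] is voiced, matching the trigger — so the feature that spreads is voicing.
Place and manner are unchanged, so the assimilation is partial, not total.
The same holds elsewhere in the data: /ʈ/ → [ɖ] before /ɾ/ (voiceless → voiced, matching voiced) — only voicing changes, and always toward the following segment.
Nothing changes in [χɔpʈɛθi]: there the adjacent consonants already agree in voicing (/p/ and /ʈ/ are both voiceless), so this form is consistent with the same rule.
The trigger is the following segment, so the direction is regressive (anticipatory).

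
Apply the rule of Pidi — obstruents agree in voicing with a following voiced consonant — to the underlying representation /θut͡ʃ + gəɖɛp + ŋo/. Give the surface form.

[θud͡ʒgəɖɛbŋo]

/t͡ʃ/ is a voiceless postalveolar affricate. The following trigger /g/ is voiced, so /t͡ʃ/ must become voiced as well.
Changing only its voicing to voiced gives [d͡ʒ] — the voiced postalveolar affricate.
The same rule applies at the second boundary: /p/ → [b] next to /ŋ/.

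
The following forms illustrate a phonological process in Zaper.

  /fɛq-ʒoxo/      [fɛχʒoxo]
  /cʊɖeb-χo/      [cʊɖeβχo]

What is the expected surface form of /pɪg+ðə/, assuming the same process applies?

The data show regressive manner assimilation: /q/ → [χ] before /ʒ/; /b/ → [β] before /χ/. In each pair only manner changes, matching the following consonant, while place and voice stay constant.
/g/ is a voiced velar stop. The following trigger /ð/ is a fricative, so /g/ must become a fricative as well.
Changing only its manner to fricative gives [ɣ] — the voiced velar fricative.

[pɪɣðə]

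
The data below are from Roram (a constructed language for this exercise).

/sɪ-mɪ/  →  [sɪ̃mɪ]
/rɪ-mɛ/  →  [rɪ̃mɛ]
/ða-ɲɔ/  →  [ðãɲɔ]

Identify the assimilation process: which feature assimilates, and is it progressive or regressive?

The vowel /ɪ/ surfaces as nasalised [ɪ̃] next to the following nasal /m/ — it has acquired the [+nasal] feature of its neighbour.
The other form shows the same pattern: /a/ → [ã] before /ɲ/ — each time a vowel is nasalised next to a following nasal.
Because the conditioning nasal is to the right of the vowel that changes, the process is regressive (anticipatory).

regressive nasality assimilation (vowel nasalisation)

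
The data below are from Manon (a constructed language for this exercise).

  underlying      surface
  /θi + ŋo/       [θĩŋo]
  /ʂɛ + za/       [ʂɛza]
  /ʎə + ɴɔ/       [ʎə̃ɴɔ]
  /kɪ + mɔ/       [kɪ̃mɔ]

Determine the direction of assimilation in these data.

The vowel /i/ surfaces as nasalised [ĩ] next to the following nasal /ŋ/ — it has acquired the [+nasal] feature of its neighbour.
The other forms show the same pattern: /ə/ → [ə̃] before /ɴ/; /ɪ/ → [ɪ̃] before /m/ — each time a vowel is nasalised next to a following nasal.
No change occurs in [ʂɛza] because the vowel at the boundary is adjacent to an oral consonant, not a nasal (/ɛ/ next to /z/).
Because the conditioning nasal is to the right of the vowel that changes, the process is regressive (anticipatory).

regressive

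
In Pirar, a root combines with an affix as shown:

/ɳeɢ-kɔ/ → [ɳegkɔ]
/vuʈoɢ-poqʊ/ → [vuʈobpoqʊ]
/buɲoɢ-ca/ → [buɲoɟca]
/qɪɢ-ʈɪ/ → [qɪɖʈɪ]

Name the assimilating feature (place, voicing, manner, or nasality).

The segment that alternates is /ɢ/, which surfaces as [g] when adjacent to /k/.
/ɢ/ is uvular while /k/ is velar; the output [g] is velar, matching the trigger — so the feature that spreads is place.
The same holds elsewhere in the data: /ɢ/ → [b] before /p/ (uvular → bilabial, matching bilabial); /ɢ/ → [ɟ] before /c/ (uvular → palatal, matching palatal); /ɢ/ → [ɖ] before /ʈ/ (uvular → retroflex, matching retroflex) — only place changes, and always toward the following segment.

place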